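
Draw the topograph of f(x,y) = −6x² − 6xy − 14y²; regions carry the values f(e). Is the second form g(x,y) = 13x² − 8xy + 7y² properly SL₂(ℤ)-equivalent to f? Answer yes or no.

D₁ = -300, D₂ = -300
f is negative-definite; reduce −f:
−f: reduced (well bottom): (6,6,14) with a≤c, −a<b≤a
flip sign back: reduced form of f is (-6,-6,-14)
g: flip: (13,-8,7)→(7,8,13)
g: translate: b→-6 (≡8 mod 14), so (7,8,13)→(7,-6,12)
g: reduced (well bottom): (7,-6,12) with a≤c, −a<b≤a
reduced forms (-6, -6, -14) vs (7, -6, 12) ⇒ inequivalent

no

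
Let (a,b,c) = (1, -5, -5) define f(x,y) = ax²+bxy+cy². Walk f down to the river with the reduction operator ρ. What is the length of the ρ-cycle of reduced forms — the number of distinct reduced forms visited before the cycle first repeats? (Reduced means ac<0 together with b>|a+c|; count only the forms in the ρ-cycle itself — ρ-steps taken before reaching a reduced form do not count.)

D = 45, ⌊√D⌋ = 6
descent: ρ → (-5,5,1)  [lands on river]
river: ρ → (1,5,-5)
ρ-cycle length = 2 (tail of 1 descent step not counted)

2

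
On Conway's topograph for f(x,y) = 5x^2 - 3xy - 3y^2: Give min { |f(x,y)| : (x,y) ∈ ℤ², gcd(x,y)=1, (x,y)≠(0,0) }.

descent: ρ → (-3,3,5)  [lands on river]
river: ρ → (5,7,-1)
river: ρ → (-1,7,5)
river: ρ → (5,3,-3)
closes: descent 1, river 4
min |a| on river = 1

1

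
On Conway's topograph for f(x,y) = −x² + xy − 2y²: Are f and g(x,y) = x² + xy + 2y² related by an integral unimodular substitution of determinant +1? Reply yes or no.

D₁ = -7, D₂ = -7
f is negative-definite; reduce −f:
−f: translate: b→1 (≡-1 mod 2), so (1,-1,2)→(1,1,2)
−f: reduced (well bottom): (1,1,2) with a≤c, −a<b≤a
flip sign back: reduced form of f is (-1,-1,-2)
g: reduced (well bottom): (1,1,2) with a≤c, −a<b≤a
reduced forms (-1, -1, -2) vs (1, 1, 2) ⇒ inequivalent

no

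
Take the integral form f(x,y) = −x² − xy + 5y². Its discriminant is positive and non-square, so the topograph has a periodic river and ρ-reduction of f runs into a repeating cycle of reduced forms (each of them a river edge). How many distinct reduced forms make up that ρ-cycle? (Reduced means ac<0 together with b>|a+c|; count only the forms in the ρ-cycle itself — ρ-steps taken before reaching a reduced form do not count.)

D = 21, ⌊√D⌋ = 4
descent: ρ → (5,1,-1)
descent: ρ → (-1,3,3)  [lands on river]
river: ρ → (3,3,-1)
ρ-cycle length = 2 (tail of 2 descent steps not counted)

2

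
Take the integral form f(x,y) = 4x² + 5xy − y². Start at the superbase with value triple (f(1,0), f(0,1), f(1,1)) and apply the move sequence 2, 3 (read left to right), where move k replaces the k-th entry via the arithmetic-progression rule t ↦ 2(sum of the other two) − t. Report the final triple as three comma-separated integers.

start (4,-1,8) = (f(1,0),f(0,1),f(1,1))
replace slot 2: 2·(4+8) − (-1) = 25 → (4,25,8)
replace slot 3: 2·(4+25) − 8 = 50 → (4,25,50)

4,25,50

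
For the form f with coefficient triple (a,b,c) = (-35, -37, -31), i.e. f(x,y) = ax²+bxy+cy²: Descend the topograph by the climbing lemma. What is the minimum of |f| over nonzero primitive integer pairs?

translate: b→-33 (≡37 mod 70), so (35,37,31)→(35,-33,29)
flip: (35,-33,29)→(29,33,35)
translate: b→-25 (≡33 mod 58), so (29,33,35)→(29,-25,31)
reduced (well bottom): (29,-25,31) with a≤c, −a<b≤a
well minimum |f| = |-29| = 29 (negative-definite)

29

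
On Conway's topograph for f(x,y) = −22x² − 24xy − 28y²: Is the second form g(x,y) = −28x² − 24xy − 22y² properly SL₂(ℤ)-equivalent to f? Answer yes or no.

D₁ = -1888, D₂ = -1888
f is negative-definite; reduce −f:
−f: translate: b→-20 (≡24 mod 44), so (22,24,28)→(22,-20,26)
−f: reduced (well bottom): (22,-20,26) with a≤c, −a<b≤a
flip sign back: reduced form of f is (-22,20,-26)
g is negative-definite; reduce −g:
−g: flip: (28,24,22)→(22,-24,28)
−g: translate: b→20 (≡-24 mod 44), so (22,-24,28)→(22,20,26)
−g: reduced (well bottom): (22,20,26) with a≤c, −a<b≤a
flip sign back: reduced form of g is (-22,-20,-26)
reduced forms (-22, 20, -26) vs (-22, -20, -26) ⇒ inequivalent

no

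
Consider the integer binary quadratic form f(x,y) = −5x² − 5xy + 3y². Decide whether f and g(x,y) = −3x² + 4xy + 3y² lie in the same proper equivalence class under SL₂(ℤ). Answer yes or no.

D₁ = 85, D₂ = 52
discriminants differ ⇒ not SL₂(ℤ)-equivalent

no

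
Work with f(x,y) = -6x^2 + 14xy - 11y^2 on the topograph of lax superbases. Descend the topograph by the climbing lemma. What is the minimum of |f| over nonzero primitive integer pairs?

translate: b→-2 (≡-14 mod 12), so (6,-14,11)→(6,-2,3)
flip: (6,-2,3)→(3,2,6)
reduced (well bottom): (3,2,6) with a≤c, −a<b≤a
well minimum |f| = |-3| = 3 (negative-definite)

3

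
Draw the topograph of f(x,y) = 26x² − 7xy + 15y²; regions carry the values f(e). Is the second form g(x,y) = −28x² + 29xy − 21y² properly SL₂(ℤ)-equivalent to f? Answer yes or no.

D₁ = -1511, D₂ = -1511
f: flip: (26,-7,15)→(15,7,26)
f: reduced (well bottom): (15,7,26) with a≤c, −a<b≤a
g is negative-definite; reduce −g:
−g: translate: b→27 (≡-29 mod 56), so (28,-29,21)→(28,27,20)
−g: flip: (28,27,20)→(20,-27,28)
−g: translate: b→13 (≡-27 mod 40), so (20,-27,28)→(20,13,21)
−g: reduced (well bottom): (20,13,21) with a≤c, −a<b≤a
flip sign back: reduced form of g is (-20,-13,-21)
reduced forms (15, 7, 26) vs (-20, -13, -21) ⇒ inequivalent

no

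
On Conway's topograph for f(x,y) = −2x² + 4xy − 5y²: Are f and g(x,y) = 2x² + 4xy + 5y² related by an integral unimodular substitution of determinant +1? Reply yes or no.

D₁ = -24, D₂ = -24
f is negative-definite; reduce −f:
−f: translate: b→0 (≡-4 mod 4), so (2,-4,5)→(2,0,3)
−f: reduced (well bottom): (2,0,3) with a≤c, −a<b≤a
flip sign back: reduced form of f is (-2,0,-3)
g: translate: b→0 (≡4 mod 4), so (2,4,5)→(2,0,3)
g: reduced (well bottom): (2,0,3) with a≤c, −a<b≤a
reduced forms (-2, 0, -3) vs (2, 0, 3) ⇒ inequivalent

no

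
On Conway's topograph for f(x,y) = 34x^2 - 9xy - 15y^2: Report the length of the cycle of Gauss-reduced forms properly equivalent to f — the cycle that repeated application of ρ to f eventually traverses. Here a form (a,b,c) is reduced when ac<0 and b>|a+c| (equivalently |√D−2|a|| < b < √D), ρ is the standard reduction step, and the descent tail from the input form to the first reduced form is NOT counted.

D = 2121, ⌊√D⌋ = 46
descent: ρ → (-15,39,10)  [lands on river]
river: ρ → (10,41,-11)
river: ρ → (-11,25,34)
river: ρ → (34,43,-2)
river: ρ → (-2,45,12)
river: ρ → (12,27,-29)
river: ρ → (-29,31,10)
river: ρ → (10,29,-32)
river: ρ → (-32,35,7)
river: ρ → (7,35,-32)
river: ρ → (-32,29,10)
river: ρ → (10,31,-29)
river: ρ → (-29,27,12)
river: ρ → (12,45,-2)
river: ρ → (-2,43,34)
river: ρ → (34,25,-11)
river: ρ → (-11,41,10)
river: ρ → (10,39,-15)
river: ρ → (-15,21,28)
river: ρ → (28,35,-8)
river: ρ → (-8,45,3)
river: ρ → (3,45,-8)
river: ρ → (-8,35,28)
river: ρ → (28,21,-15)
ρ-cycle length = 24 (tail of 1 descent step not counted)

24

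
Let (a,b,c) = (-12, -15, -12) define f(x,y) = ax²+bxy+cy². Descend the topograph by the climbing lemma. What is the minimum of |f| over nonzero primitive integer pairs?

translate: b→-9 (≡15 mod 24), so (12,15,12)→(12,-9,9)
flip: (12,-9,9)→(9,9,12)
reduced (well bottom): (9,9,12) with a≤c, −a<b≤a
well minimum |f| = |-9| = 9 (negative-definite)

9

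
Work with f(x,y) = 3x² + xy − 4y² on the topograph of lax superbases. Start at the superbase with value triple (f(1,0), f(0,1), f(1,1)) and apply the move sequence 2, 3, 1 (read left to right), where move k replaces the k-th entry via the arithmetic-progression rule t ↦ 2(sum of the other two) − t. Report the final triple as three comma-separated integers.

start (3,-4,0) = (f(1,0),f(0,1),f(1,1))
replace slot 2: 2·(3+0) − (-4) = 10 → (3,10,0)
replace slot 3: 2·(3+10) − 0 = 26 → (3,10,26)
replace slot 1: 2·(10+26) − 3 = 69 → (69,10,26)

69,10,26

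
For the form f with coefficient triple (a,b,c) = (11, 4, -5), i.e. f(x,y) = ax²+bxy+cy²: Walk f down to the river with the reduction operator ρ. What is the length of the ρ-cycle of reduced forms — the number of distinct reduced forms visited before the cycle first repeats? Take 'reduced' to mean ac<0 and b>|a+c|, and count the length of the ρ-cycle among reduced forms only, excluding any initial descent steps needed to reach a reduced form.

D = 236, ⌊√D⌋ = 15
descent: ρ → (-5,6,10)  [lands on river]
river: ρ → (10,14,-1)
river: ρ → (-1,14,10)
river: ρ → (10,6,-5)
river: ρ → (-5,14,2)
river: ρ → (2,14,-5)
ρ-cycle length = 6 (tail of 1 descent step not counted)

6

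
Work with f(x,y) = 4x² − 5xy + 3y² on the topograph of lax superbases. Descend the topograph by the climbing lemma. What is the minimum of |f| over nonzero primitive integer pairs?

translate: b→3 (≡-5 mod 8), so (4,-5,3)→(4,3,2)
flip: (4,3,2)→(2,-3,4)
translate: b→1 (≡-3 mod 4), so (2,-3,4)→(2,1,3)
reduced (well bottom): (2,1,3) with a≤c, −a<b≤a
well minimum = a = 2

2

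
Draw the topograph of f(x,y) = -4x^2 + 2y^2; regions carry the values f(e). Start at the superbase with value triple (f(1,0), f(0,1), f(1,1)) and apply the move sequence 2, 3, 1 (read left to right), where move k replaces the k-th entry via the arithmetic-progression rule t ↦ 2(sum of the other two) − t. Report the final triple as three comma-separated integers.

start (-4,2,-2) = (f(1,0),f(0,1),f(1,1))
replace slot 2: 2·((-4)+(-2)) − 2 = -14 → (-4,-14,-2)
replace slot 3: 2·((-4)+(-14)) − (-2) = -34 → (-4,-14,-34)
replace slot 1: 2·((-14)+(-34)) − (-4) = -92 → (-92,-14,-34)

-92,-14,-34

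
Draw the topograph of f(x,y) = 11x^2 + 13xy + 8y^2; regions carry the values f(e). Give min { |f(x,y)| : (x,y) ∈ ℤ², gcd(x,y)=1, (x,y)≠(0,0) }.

translate: b→-9 (≡13 mod 22), so (11,13,8)→(11,-9,6)
flip: (11,-9,6)→(6,9,11)
translate: b→-3 (≡9 mod 12), so (6,9,11)→(6,-3,8)
reduced (well bottom): (6,-3,8) with a≤c, −a<b≤a
well minimum = a = 6

6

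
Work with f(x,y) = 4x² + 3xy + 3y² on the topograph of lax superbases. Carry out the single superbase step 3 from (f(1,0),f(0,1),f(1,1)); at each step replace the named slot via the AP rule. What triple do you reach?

start (4,3,10) = (f(1,0),f(0,1),f(1,1))
replace slot 3: 2·(4+3) − 10 = 4 → (4,3,4)

4,3,4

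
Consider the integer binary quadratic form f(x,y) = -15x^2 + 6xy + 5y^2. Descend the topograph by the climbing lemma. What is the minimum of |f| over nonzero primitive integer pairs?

descent: ρ → (5,14,-7)  [lands on river]
river: ρ → (-7,14,5)
river: ρ → (5,16,-4)
river: ρ → (-4,16,5)
closes: descent 1, river 4
min |a| on river = 4

4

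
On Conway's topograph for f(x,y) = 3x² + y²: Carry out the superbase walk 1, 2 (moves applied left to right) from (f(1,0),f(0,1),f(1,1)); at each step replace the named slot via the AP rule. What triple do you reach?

start (3,1,4) = (f(1,0),f(0,1),f(1,1))
replace slot 1: 2·(1+4) − 3 = 7 → (7,1,4)
replace slot 2: 2·(7+4) − 1 = 21 → (7,21,4)

7,21,4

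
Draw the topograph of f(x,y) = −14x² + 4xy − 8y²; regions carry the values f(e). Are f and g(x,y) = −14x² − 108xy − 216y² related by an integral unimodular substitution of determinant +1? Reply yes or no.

D₁ = -432, D₂ = -432
f is negative-definite; reduce −f:
−f: flip: (14,-4,8)→(8,4,14)
−f: reduced (well bottom): (8,4,14) with a≤c, −a<b≤a
flip sign back: reduced form of f is (-8,-4,-14)
g is negative-definite; reduce −g:
−g: translate: b→-4 (≡108 mod 28), so (14,108,216)→(14,-4,8)
−g: flip: (14,-4,8)→(8,4,14)
−g: reduced (well bottom): (8,4,14) with a≤c, −a<b≤a
flip sign back: reduced form of g is (-8,-4,-14)
reduced forms (-8, -4, -14) vs (-8, -4, -14) ⇒ equivalent

yes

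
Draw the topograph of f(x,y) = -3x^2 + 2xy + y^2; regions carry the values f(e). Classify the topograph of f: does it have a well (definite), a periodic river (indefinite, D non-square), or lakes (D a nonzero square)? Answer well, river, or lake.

D = b²−4ac = 2² − 4·(-3)·1 = 16
D = 4² is a perfect square ⇒ form factors over ℤ ⇒ lakes

lake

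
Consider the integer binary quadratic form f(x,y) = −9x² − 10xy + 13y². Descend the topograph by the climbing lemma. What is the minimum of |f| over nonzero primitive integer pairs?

descent: ρ → (13,10,-9)  [lands on river]
river: ρ → (-9,8,14)
river: ρ → (14,20,-3)
river: ρ → (-3,22,7)
river: ρ → (7,20,-6)
river: ρ → (-6,16,13)
closes: descent 1, river 6
min |a| on river = 3

3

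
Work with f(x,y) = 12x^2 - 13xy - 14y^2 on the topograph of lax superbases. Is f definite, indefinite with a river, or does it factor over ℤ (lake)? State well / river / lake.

D = b²−4ac = (-13)² − 4·12·(-14) = 841
D = 29² is a perfect square ⇒ form factors over ℤ ⇒ lakes

lake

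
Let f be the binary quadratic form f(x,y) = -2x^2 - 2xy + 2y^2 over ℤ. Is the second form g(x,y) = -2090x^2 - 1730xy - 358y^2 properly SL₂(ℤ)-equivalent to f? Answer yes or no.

D₁ = 20, D₂ = 20
river cycle of f (length 2): (2, 2, -2), (-2, 2, 2)
river cycle of g (length 2): (-2, 2, 2), (2, 2, -2)
cycles coincide ⇒ equivalent

yes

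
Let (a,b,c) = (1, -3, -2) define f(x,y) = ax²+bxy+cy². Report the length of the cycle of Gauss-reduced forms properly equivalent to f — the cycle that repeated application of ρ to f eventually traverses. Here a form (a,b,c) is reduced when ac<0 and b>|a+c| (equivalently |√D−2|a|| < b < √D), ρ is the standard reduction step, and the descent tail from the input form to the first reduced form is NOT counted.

D = 17, ⌊√D⌋ = 4
descent: ρ → (-2,3,1)  [lands on river]
river: ρ → (1,3,-2)
river: ρ → (-2,1,2)
river: ρ → (2,3,-1)
river: ρ → (-1,3,2)
river: ρ → (2,1,-2)
ρ-cycle length = 6 (tail of 1 descent step not counted)

6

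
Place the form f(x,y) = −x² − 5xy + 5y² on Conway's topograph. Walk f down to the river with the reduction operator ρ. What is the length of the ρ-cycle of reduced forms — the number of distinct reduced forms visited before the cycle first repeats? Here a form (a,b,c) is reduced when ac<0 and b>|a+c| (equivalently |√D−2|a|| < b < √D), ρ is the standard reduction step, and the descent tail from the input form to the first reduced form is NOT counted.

D = 45, ⌊√D⌋ = 6
descent: ρ → (5,5,-1)  [lands on river]
river: ρ → (-1,5,5)
ρ-cycle length = 2 (tail of 1 descent step not counted)

2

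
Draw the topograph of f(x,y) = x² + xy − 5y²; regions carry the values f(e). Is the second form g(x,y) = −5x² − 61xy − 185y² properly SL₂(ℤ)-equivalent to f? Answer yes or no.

D₁ = 21, D₂ = 21
river cycle of f (length 2): (1, 3, -3), (-3, 3, 1)
river cycle of g (length 2): (1, 3, -3), (-3, 3, 1)
cycles coincide ⇒ equivalent

yes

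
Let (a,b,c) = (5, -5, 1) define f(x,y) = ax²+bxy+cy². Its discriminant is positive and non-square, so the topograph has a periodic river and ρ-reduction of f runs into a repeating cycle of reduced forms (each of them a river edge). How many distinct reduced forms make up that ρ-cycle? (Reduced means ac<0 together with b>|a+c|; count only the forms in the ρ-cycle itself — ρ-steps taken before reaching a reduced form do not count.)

D = 5, ⌊√D⌋ = 2
descent: ρ → (1,1,-1)  [lands on river]
river: ρ → (-1,1,1)
ρ-cycle length = 2 (tail of 1 descent step not counted)

2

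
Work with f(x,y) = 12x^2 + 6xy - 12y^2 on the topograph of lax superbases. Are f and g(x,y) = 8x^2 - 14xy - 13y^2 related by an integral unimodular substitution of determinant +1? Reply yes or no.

D₁ = 612, D₂ = 612
river cycle of f (length 6): (-12, 18, 6), (6, 18, -12), (-12, 6, 12), (12, 18, -6), (-6, 18, 12), (12, 6, -12)
river cycle of g (length 8): (-13, 14, 8), (8, 18, -9), (-9, 18, 8), (8, 14, -13), (-13, 12, 9), (9, 24, -1), (-1, 24, 9), (9, 12, -13)
cycles differ ⇒ inequivalent

no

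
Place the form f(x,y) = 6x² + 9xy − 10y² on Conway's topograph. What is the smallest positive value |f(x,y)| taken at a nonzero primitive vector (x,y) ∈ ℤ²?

river: ρ → (-10,11,5)
river: ρ → (5,9,-12)
river: ρ → (-12,15,2)
river: ρ → (2,17,-4)
river: ρ → (-4,15,6)
river: ρ → (6,9,-10)
closes: descent 0, river 6
min |a| on river = 2

2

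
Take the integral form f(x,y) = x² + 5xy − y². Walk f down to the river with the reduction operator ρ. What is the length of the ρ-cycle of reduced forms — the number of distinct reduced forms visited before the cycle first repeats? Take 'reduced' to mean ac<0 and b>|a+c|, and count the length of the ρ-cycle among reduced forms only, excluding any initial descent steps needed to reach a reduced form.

D = 29, ⌊√D⌋ = 5
river: ρ → (-1,5,1)
river: ρ → (1,5,-1)
ρ-cycle length = 2 (tail of 0 descent steps not counted)

2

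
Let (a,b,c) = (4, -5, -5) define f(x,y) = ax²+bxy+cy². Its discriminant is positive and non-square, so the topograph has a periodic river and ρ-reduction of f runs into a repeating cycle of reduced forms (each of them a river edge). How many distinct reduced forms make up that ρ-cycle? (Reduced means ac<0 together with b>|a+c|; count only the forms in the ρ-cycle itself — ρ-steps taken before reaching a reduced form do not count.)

D = 105, ⌊√D⌋ = 10
descent: ρ → (-5,5,4)  [lands on river]
river: ρ → (4,3,-6)
river: ρ → (-6,9,1)
river: ρ → (1,9,-6)
river: ρ → (-6,3,4)
river: ρ → (4,5,-5)
ρ-cycle length = 6 (tail of 1 descent step not counted)

6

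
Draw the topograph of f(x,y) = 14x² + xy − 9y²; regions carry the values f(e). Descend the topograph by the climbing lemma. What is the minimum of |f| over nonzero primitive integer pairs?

descent: ρ → (-9,17,6)  [lands on river]
river: ρ → (6,19,-6)
river: ρ → (-6,17,9)
river: ρ → (9,19,-4)
river: ρ → (-4,21,4)
river: ρ → (4,19,-9)
closes: descent 1, river 6
min |a| on river = 4

4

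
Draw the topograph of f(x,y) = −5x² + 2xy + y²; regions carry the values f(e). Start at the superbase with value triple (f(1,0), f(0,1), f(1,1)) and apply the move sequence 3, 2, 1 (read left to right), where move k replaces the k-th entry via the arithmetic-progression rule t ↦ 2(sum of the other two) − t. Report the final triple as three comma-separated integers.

start (-5,1,-2) = (f(1,0),f(0,1),f(1,1))
replace slot 3: 2·((-5)+1) − (-2) = -6 → (-5,1,-6)
replace slot 2: 2·((-5)+(-6)) − 1 = -23 → (-5,-23,-6)
replace slot 1: 2·((-23)+(-6)) − (-5) = -53 → (-53,-23,-6)

-53,-23,-6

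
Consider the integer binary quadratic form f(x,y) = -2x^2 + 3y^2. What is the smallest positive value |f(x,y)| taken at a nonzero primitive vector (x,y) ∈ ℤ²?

descent: ρ → (3,0,-2)
descent: ρ → (-2,4,1)  [lands on river]
river: ρ → (1,4,-2)
closes: descent 2, river 2
min |a| on river = 1

1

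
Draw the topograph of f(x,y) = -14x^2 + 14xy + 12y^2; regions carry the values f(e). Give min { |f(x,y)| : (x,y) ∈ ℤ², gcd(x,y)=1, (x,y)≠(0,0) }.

river: ρ → (12,10,-16)
river: ρ → (-16,22,6)
river: ρ → (6,26,-8)
river: ρ → (-8,22,12)
river: ρ → (12,26,-4)
river: ρ → (-4,22,24)
river: ρ → (24,26,-2)
river: ρ → (-2,26,24)
river: ρ → (24,22,-4)
river: ρ → (-4,26,12)
river: ρ → (12,22,-8)
river: ρ → (-8,26,6)
river: ρ → (6,22,-16)
river: ρ → (-16,10,12)
river: ρ → (12,14,-14)
river: ρ → (-14,14,12)
closes: descent 0, river 16
min |a| on river = 2

2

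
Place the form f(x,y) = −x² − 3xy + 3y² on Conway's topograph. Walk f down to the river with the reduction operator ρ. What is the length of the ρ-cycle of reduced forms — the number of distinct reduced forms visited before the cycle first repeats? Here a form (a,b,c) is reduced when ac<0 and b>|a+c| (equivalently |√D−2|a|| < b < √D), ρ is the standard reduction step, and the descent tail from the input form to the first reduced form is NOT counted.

D = 21, ⌊√D⌋ = 4
descent: ρ → (3,3,-1)  [lands on river]
river: ρ → (-1,3,3)
ρ-cycle length = 2 (tail of 1 descent step not counted)

2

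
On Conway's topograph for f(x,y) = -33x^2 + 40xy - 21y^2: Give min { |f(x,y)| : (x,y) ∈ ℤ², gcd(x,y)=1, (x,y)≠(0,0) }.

translate: b→26 (≡-40 mod 66), so (33,-40,21)→(33,26,14)
flip: (33,26,14)→(14,-26,33)
translate: b→2 (≡-26 mod 28), so (14,-26,33)→(14,2,21)
reduced (well bottom): (14,2,21) with a≤c, −a<b≤a
well minimum |f| = |-14| = 14 (negative-definite)

14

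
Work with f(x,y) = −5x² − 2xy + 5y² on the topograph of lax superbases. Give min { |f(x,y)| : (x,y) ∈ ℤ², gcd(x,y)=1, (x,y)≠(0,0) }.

descent: ρ → (5,2,-5)  [lands on river]
river: ρ → (-5,8,2)
river: ρ → (2,8,-5)
river: ρ → (-5,2,5)
river: ρ → (5,8,-2)
river: ρ → (-2,8,5)
closes: descent 1, river 6
min |a| on river = 2

2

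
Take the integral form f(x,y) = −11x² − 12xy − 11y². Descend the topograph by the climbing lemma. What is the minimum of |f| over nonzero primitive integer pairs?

translate: b→-10 (≡12 mod 22), so (11,12,11)→(11,-10,10)
flip: (11,-10,10)→(10,10,11)
reduced (well bottom): (10,10,11) with a≤c, −a<b≤a
well minimum |f| = |-10| = 10 (negative-definite)

10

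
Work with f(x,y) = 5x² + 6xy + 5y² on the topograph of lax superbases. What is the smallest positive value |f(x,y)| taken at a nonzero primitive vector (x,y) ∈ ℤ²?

translate: b→-4 (≡6 mod 10), so (5,6,5)→(5,-4,4)
flip: (5,-4,4)→(4,4,5)
reduced (well bottom): (4,4,5) with a≤c, −a<b≤a
well minimum = a = 4

4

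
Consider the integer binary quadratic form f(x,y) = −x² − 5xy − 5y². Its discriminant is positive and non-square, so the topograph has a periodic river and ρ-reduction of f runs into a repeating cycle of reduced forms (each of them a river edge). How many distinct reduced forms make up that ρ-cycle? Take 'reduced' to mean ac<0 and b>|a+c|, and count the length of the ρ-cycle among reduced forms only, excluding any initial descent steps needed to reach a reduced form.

D = 5, ⌊√D⌋ = 2
descent: ρ → (-5,5,-1)
descent: ρ → (-1,1,1)  [lands on river]
river: ρ → (1,1,-1)
ρ-cycle length = 2 (tail of 2 descent steps not counted)

2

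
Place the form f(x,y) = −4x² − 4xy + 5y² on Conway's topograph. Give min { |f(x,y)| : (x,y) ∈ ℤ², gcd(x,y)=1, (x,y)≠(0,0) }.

descent: ρ → (5,4,-4)  [lands on river]
river: ρ → (-4,4,5)
river: ρ → (5,6,-3)
river: ρ → (-3,6,5)
closes: descent 1, river 4
min |a| on river = 3

3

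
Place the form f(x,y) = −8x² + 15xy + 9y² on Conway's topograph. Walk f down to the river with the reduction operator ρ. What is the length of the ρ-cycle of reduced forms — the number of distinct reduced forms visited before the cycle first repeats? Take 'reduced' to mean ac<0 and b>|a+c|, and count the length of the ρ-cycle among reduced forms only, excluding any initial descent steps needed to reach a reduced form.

D = 513, ⌊√D⌋ = 22
river: ρ → (9,21,-2)
river: ρ → (-2,19,19)
river: ρ → (19,19,-2)
river: ρ → (-2,21,9)
river: ρ → (9,15,-8)
river: ρ → (-8,17,7)
river: ρ → (7,11,-14)
river: ρ → (-14,17,4)
river: ρ → (4,15,-18)
river: ρ → (-18,21,1)
river: ρ → (1,21,-18)
river: ρ → (-18,15,4)
river: ρ → (4,17,-14)
river: ρ → (-14,11,7)
river: ρ → (7,17,-8)
river: ρ → (-8,15,9)
ρ-cycle length = 16 (tail of 0 descent steps not counted)

16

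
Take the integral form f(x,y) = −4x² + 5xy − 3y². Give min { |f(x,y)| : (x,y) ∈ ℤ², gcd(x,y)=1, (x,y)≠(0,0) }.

translate: b→3 (≡-5 mod 8), so (4,-5,3)→(4,3,2)
flip: (4,3,2)→(2,-3,4)
translate: b→1 (≡-3 mod 4), so (2,-3,4)→(2,1,3)
reduced (well bottom): (2,1,3) with a≤c, −a<b≤a
well minimum |f| = |-2| = 2 (negative-definite)

2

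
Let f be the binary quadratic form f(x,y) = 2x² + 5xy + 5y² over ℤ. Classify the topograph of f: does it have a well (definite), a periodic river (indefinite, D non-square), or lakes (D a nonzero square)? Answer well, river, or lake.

D = b²−4ac = 5² − 4·2·5 = -15
D < 0 ⇒ definite ⇒ every region one sign ⇒ single well

well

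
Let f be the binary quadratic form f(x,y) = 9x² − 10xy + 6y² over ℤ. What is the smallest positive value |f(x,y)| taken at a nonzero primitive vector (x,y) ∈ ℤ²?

translate: b→8 (≡-10 mod 18), so (9,-10,6)→(9,8,5)
flip: (9,8,5)→(5,-8,9)
translate: b→2 (≡-8 mod 10), so (5,-8,9)→(5,2,6)
reduced (well bottom): (5,2,6) with a≤c, −a<b≤a
well minimum = a = 5

5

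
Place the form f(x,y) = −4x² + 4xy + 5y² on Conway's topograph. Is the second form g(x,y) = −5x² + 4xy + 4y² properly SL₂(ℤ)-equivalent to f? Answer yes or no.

D₁ = 96, D₂ = 96
river cycle of f (length 4): (5, 6, -3), (-3, 6, 5), (5, 4, -4), (-4, 4, 5)
river cycle of g (length 4): (4, 4, -5), (-5, 6, 3), (3, 6, -5), (-5, 4, 4)
cycles differ ⇒ inequivalent

no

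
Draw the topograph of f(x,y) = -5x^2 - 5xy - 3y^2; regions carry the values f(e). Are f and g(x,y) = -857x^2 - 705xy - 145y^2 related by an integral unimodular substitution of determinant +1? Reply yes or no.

D₁ = -35, D₂ = -35
f is negative-definite; reduce −f:
−f: flip: (5,5,3)→(3,-5,5)
−f: translate: b→1 (≡-5 mod 6), so (3,-5,5)→(3,1,3)
−f: reduced (well bottom): (3,1,3) with a≤c, −a<b≤a
flip sign back: reduced form of f is (-3,-1,-3)
g is negative-definite; reduce −g:
−g: flip: (857,705,145)→(145,-705,857)
−g: translate: b→-125 (≡-705 mod 290), so (145,-705,857)→(145,-125,27)
−g: flip: (145,-125,27)→(27,125,145)
−g: translate: b→17 (≡125 mod 54), so (27,125,145)→(27,17,3)
−g: flip: (27,17,3)→(3,-17,27)
−g: translate: b→1 (≡-17 mod 6), so (3,-17,27)→(3,1,3)
−g: reduced (well bottom): (3,1,3) with a≤c, −a<b≤a
flip sign back: reduced form of g is (-3,-1,-3)
reduced forms (-3, -1, -3) vs (-3, -1, -3) ⇒ equivalent

yes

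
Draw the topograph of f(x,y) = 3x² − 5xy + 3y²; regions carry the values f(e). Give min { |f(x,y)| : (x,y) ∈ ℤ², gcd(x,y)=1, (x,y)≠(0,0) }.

translate: b→1 (≡-5 mod 6), so (3,-5,3)→(3,1,1)
flip: (3,1,1)→(1,-1,3)
translate: b→1 (≡-1 mod 2), so (1,-1,3)→(1,1,3)
reduced (well bottom): (1,1,3) with a≤c, −a<b≤a
well minimum = a = 1

1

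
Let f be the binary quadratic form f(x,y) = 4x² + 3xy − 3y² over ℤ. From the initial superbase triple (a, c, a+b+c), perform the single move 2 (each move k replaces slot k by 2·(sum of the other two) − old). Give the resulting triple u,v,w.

start (4,-3,4) = (f(1,0),f(0,1),f(1,1))
replace slot 2: 2·(4+4) − (-3) = 19 → (4,19,4)

4,19,4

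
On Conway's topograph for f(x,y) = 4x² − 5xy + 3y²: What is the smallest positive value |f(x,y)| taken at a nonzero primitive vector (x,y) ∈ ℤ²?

translate: b→3 (≡-5 mod 8), so (4,-5,3)→(4,3,2)
flip: (4,3,2)→(2,-3,4)
translate: b→1 (≡-3 mod 4), so (2,-3,4)→(2,1,3)
reduced (well bottom): (2,1,3) with a≤c, −a<b≤a
well minimum = a = 2

2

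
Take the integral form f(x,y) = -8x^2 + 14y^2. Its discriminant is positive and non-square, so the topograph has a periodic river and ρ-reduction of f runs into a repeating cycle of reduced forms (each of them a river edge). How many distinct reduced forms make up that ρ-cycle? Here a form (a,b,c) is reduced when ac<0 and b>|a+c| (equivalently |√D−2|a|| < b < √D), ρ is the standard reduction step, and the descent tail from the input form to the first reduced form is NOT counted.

D = 448, ⌊√D⌋ = 21
descent: ρ → (14,0,-8)
descent: ρ → (-8,16,6)  [lands on river]
river: ρ → (6,20,-2)
river: ρ → (-2,20,6)
river: ρ → (6,16,-8)
ρ-cycle length = 4 (tail of 2 descent steps not counted)

4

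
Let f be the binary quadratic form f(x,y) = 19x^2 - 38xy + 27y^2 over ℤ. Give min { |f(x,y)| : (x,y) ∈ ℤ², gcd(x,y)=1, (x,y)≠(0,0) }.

translate: b→0 (≡-38 mod 38), so (19,-38,27)→(19,0,8)
flip: (19,0,8)→(8,0,19)
reduced (well bottom): (8,0,19) with a≤c, −a<b≤a
well minimum = a = 8

8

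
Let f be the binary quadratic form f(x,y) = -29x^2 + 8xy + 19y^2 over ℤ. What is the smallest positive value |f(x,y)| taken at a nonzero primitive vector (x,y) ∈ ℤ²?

descent: ρ → (19,30,-18)  [lands on river]
river: ρ → (-18,42,7)
river: ρ → (7,42,-18)
river: ρ → (-18,30,19)
river: ρ → (19,46,-2)
river: ρ → (-2,46,19)
closes: descent 1, river 6
min |a| on river = 2

2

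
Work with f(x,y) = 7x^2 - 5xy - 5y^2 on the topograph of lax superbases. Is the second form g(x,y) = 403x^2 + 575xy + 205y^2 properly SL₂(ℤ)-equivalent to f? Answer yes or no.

D₁ = 165, D₂ = 165
river cycle of f (length 4): (-5, 5, 7), (7, 9, -3), (-3, 9, 7), (7, 5, -5)
river cycle of g (length 4): (7, 9, -3), (-3, 9, 7), (7, 5, -5), (-5, 5, 7)
cycles coincide ⇒ equivalent

yes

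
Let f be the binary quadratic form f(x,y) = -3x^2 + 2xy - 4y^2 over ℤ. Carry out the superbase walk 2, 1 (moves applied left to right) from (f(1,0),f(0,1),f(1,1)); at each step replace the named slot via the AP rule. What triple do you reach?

start (-3,-4,-5) = (f(1,0),f(0,1),f(1,1))
replace slot 2: 2·((-3)+(-5)) − (-4) = -12 → (-3,-12,-5)
replace slot 1: 2·((-12)+(-5)) − (-3) = -31 → (-31,-12,-5)

-31,-12,-5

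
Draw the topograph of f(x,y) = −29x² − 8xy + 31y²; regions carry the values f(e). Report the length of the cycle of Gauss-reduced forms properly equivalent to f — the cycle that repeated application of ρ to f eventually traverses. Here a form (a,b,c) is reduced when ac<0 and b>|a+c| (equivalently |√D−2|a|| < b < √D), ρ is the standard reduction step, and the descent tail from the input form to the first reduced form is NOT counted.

D = 3660, ⌊√D⌋ = 60
descent: ρ → (31,8,-29)  [lands on river]
river: ρ → (-29,50,10)
river: ρ → (10,50,-29)
river: ρ → (-29,8,31)
river: ρ → (31,54,-6)
river: ρ → (-6,54,31)
ρ-cycle length = 6 (tail of 1 descent step not counted)

6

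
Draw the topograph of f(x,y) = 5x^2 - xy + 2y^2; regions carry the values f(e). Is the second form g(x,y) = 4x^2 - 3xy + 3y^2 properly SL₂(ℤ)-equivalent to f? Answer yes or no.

D₁ = -39, D₂ = -39
f: flip: (5,-1,2)→(2,1,5)
f: reduced (well bottom): (2,1,5) with a≤c, −a<b≤a
g: flip: (4,-3,3)→(3,3,4)
g: reduced (well bottom): (3,3,4) with a≤c, −a<b≤a
reduced forms (2, 1, 5) vs (3, 3, 4) ⇒ inequivalent

no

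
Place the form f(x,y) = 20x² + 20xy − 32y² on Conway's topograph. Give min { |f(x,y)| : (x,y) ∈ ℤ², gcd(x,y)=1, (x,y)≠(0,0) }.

river: ρ → (-32,44,8)
river: ρ → (8,52,-8)
river: ρ → (-8,44,32)
river: ρ → (32,20,-20)
river: ρ → (-20,20,32)
river: ρ → (32,44,-8)
river: ρ → (-8,52,8)
river: ρ → (8,44,-32)
river: ρ → (-32,20,20)
river: ρ → (20,20,-32)
closes: descent 0, river 10
min |a| on river = 8

8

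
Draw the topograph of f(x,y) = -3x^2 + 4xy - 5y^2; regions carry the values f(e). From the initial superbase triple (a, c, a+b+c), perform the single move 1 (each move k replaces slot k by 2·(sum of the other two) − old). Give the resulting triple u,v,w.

start (-3,-5,-4) = (f(1,0),f(0,1),f(1,1))
replace slot 1: 2·((-5)+(-4)) − (-3) = -15 → (-15,-5,-4)

-15,-5,-4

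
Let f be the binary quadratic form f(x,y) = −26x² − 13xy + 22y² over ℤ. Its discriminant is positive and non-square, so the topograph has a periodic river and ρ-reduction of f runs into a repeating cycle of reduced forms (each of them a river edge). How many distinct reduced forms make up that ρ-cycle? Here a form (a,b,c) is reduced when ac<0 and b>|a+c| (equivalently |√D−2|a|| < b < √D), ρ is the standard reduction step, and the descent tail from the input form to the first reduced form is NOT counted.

D = 2457, ⌊√D⌋ = 49
descent: ρ → (22,13,-26)  [lands on river]
river: ρ → (-26,39,9)
river: ρ → (9,33,-38)
river: ρ → (-38,43,4)
river: ρ → (4,45,-27)
river: ρ → (-27,9,22)
river: ρ → (22,35,-14)
river: ρ → (-14,49,1)
river: ρ → (1,49,-14)
river: ρ → (-14,35,22)
river: ρ → (22,9,-27)
river: ρ → (-27,45,4)
river: ρ → (4,43,-38)
river: ρ → (-38,33,9)
river: ρ → (9,39,-26)
river: ρ → (-26,13,22)
river: ρ → (22,31,-17)
river: ρ → (-17,37,16)
river: ρ → (16,27,-27)
river: ρ → (-27,27,16)
river: ρ → (16,37,-17)
river: ρ → (-17,31,22)
ρ-cycle length = 22 (tail of 1 descent step not counted)

22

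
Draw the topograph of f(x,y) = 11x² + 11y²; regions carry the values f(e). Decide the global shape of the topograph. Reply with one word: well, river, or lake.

D = b²−4ac = 0² − 4·11·11 = -484
D < 0 ⇒ definite ⇒ every region one sign ⇒ single well

well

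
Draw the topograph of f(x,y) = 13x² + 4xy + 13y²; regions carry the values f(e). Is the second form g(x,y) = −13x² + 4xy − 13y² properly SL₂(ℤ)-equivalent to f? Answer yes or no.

D₁ = -660, D₂ = -660
f: reduced (well bottom): (13,4,13) with a≤c, −a<b≤a
g is negative-definite; reduce −g:
−g: flip: (13,-4,13)→(13,4,13)
−g: reduced (well bottom): (13,4,13) with a≤c, −a<b≤a
flip sign back: reduced form of g is (-13,-4,-13)
reduced forms (13, 4, 13) vs (-13, -4, -13) ⇒ inequivalent

no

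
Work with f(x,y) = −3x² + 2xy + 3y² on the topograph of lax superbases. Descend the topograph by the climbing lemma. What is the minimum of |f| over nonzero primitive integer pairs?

river: ρ → (3,4,-2)
river: ρ → (-2,4,3)
river: ρ → (3,2,-3)
river: ρ → (-3,4,2)
river: ρ → (2,4,-3)
river: ρ → (-3,2,3)
closes: descent 0, river 6
min |a| on river = 2

2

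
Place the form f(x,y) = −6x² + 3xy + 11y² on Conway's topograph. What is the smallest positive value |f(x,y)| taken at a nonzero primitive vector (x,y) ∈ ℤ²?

descent: ρ → (11,-3,-6)
descent: ρ → (-6,15,2)  [lands on river]
river: ρ → (2,13,-13)
river: ρ → (-13,13,2)
river: ρ → (2,15,-6)
river: ρ → (-6,9,8)
river: ρ → (8,7,-7)
river: ρ → (-7,7,8)
river: ρ → (8,9,-6)
closes: descent 2, river 8
min |a| on river = 2

2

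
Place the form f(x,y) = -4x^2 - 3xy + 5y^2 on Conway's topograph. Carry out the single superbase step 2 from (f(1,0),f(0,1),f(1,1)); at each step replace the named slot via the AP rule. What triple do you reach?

start (-4,5,-2) = (f(1,0),f(0,1),f(1,1))
replace slot 2: 2·((-4)+(-2)) − 5 = -17 → (-4,-17,-2)

-4,-17,-2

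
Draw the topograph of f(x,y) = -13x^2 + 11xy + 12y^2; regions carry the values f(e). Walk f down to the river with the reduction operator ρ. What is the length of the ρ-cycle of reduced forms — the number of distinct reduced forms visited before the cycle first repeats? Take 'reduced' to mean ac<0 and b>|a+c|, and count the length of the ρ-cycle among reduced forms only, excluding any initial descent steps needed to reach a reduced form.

D = 745, ⌊√D⌋ = 27
river: ρ → (12,13,-12)
river: ρ → (-12,11,13)
river: ρ → (13,15,-10)
river: ρ → (-10,25,3)
river: ρ → (3,23,-18)
river: ρ → (-18,13,8)
river: ρ → (8,19,-12)
river: ρ → (-12,5,15)
river: ρ → (15,25,-2)
river: ρ → (-2,27,2)
river: ρ → (2,25,-15)
river: ρ → (-15,5,12)
river: ρ → (12,19,-8)
river: ρ → (-8,13,18)
river: ρ → (18,23,-3)
river: ρ → (-3,25,10)
river: ρ → (10,15,-13)
river: ρ → (-13,11,12)
ρ-cycle length = 18 (tail of 0 descent steps not counted)

18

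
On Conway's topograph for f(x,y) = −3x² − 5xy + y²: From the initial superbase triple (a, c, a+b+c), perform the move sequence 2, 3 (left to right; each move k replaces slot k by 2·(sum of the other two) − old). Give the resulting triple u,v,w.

start (-3,1,-7) = (f(1,0),f(0,1),f(1,1))
replace slot 2: 2·((-3)+(-7)) − 1 = -21 → (-3,-21,-7)
replace slot 3: 2·((-3)+(-21)) − (-7) = -41 → (-3,-21,-41)

-3,-21,-41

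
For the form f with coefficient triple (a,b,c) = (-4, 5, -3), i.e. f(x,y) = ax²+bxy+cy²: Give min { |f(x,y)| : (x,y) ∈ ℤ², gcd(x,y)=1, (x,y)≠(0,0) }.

translate: b→3 (≡-5 mod 8), so (4,-5,3)→(4,3,2)
flip: (4,3,2)→(2,-3,4)
translate: b→1 (≡-3 mod 4), so (2,-3,4)→(2,1,3)
reduced (well bottom): (2,1,3) with a≤c, −a<b≤a
well minimum |f| = |-2| = 2 (negative-definite)

2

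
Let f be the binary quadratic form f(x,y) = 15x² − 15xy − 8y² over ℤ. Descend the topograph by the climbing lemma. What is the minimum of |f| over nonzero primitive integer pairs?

descent: ρ → (-8,15,15)  [lands on river]
river: ρ → (15,15,-8)
river: ρ → (-8,17,13)
river: ρ → (13,9,-12)
river: ρ → (-12,15,10)
river: ρ → (10,25,-2)
river: ρ → (-2,23,22)
river: ρ → (22,21,-3)
river: ρ → (-3,21,22)
river: ρ → (22,23,-2)
river: ρ → (-2,25,10)
river: ρ → (10,15,-12)
river: ρ → (-12,9,13)
river: ρ → (13,17,-8)
closes: descent 1, river 14
min |a| on river = 2

2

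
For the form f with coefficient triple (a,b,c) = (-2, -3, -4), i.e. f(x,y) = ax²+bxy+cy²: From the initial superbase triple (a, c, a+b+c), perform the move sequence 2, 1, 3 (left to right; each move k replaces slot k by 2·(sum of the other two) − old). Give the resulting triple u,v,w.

start (-2,-4,-9) = (f(1,0),f(0,1),f(1,1))
replace slot 2: 2·((-2)+(-9)) − (-4) = -18 → (-2,-18,-9)
replace slot 1: 2·((-18)+(-9)) − (-2) = -52 → (-52,-18,-9)
replace slot 3: 2·((-52)+(-18)) − (-9) = -131 → (-52,-18,-131)

-52,-18,-131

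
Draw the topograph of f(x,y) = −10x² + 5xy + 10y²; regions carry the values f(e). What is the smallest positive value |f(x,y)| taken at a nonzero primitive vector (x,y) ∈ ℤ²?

river: ρ → (10,15,-5)
river: ρ → (-5,15,10)
river: ρ → (10,5,-10)
river: ρ → (-10,15,5)
river: ρ → (5,15,-10)
river: ρ → (-10,5,10)
closes: descent 0, river 6
min |a| on river = 5

5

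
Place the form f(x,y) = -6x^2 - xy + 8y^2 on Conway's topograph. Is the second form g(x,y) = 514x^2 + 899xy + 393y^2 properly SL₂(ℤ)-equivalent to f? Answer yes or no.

D₁ = 193, D₂ = 193
river cycle of f (length 30): (-6, 11, 3), (3, 13, -2), (-2, 11, 9), (9, 7, -4), (-4, 9, 7), (7, 5, -6), (-6, 7, 6), (6, 5, -7), (-7, 9, 4), (4, 7, -9), … (20 more)
river cycle of g (length 30): (-6, 11, 3), (3, 13, -2), (-2, 11, 9), (9, 7, -4), (-4, 9, 7), (7, 5, -6), (-6, 7, 6), (6, 5, -7), (-7, 9, 4), (4, 7, -9), … (20 more)
cycles coincide ⇒ equivalent

yes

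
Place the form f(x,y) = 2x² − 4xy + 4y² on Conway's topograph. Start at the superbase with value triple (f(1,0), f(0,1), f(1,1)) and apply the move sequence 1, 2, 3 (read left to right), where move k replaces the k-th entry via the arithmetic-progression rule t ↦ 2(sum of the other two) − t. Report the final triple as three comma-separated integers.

start (2,4,2) = (f(1,0),f(0,1),f(1,1))
replace slot 1: 2·(4+2) − 2 = 10 → (10,4,2)
replace slot 2: 2·(10+2) − 4 = 20 → (10,20,2)
replace slot 3: 2·(10+20) − 2 = 58 → (10,20,58)

10,20,58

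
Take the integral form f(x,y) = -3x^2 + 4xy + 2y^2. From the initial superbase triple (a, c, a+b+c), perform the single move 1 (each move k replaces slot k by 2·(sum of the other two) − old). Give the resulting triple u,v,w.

start (-3,2,3) = (f(1,0),f(0,1),f(1,1))
replace slot 1: 2·(2+3) − (-3) = 13 → (13,2,3)

13,2,3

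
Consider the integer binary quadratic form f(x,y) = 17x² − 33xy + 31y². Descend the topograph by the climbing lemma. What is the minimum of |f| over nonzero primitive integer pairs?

translate: b→1 (≡-33 mod 34), so (17,-33,31)→(17,1,15)
flip: (17,1,15)→(15,-1,17)
reduced (well bottom): (15,-1,17) with a≤c, −a<b≤a
well minimum = a = 15

15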